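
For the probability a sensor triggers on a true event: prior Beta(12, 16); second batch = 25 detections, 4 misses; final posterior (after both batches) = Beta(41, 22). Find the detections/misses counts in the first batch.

4 detections and 2 misses

Sequential conjugate updates are equivalent to a single update on the pooled data, so total successes = posterior α − prior α and total failures = posterior β − prior β.
Total across both batches: 41−12=29 detections, 22−16=6 misses.
Subtract the second batch: 29−25=4 detections and 6−4=2 misses.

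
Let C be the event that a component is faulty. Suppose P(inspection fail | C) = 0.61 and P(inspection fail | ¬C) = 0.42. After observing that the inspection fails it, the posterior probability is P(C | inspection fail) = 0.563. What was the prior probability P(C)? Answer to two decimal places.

P(C) = 0.47

In odds form, posterior odds = prior odds × likelihood ratio, so prior odds = posterior odds ÷ LR.
Posterior odds = 0.563/(1−0.563) = 1.2883. LR = 0.61/0.42 = 1.4524.
Prior odds = 1.2883/1.4524 = 0.8870, so P(C) = 0.8870/(1+0.8870) ≈ 0.47.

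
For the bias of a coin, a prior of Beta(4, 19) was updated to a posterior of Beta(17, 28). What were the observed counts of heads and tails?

A Beta(α, β) prior with s successes and f failures in binomial data gives a Beta(α+s, β+f) posterior.
Match parameters: s=17−4=13, f=28−19=9.

13 heads and 9 tails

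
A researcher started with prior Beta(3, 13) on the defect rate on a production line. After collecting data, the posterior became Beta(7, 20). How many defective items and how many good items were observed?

4 defective items and 7 good items

A Beta(α, β) prior with s successes and f failures in binomial data gives a Beta(α+s, β+f) posterior.
Match parameters: s=7−3=4, f=20−13=7.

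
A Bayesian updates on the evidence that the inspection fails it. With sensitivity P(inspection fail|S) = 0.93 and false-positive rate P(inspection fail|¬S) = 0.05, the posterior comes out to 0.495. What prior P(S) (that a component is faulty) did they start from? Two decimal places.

In odds form, posterior odds = prior odds × likelihood ratio, so prior odds = posterior odds ÷ LR.
Posterior odds = 0.495/(1−0.495) = 0.9802. LR = 0.93/0.05 = 18.6000.
Prior odds = 0.9802/18.6000 = 0.0527, so P(S) = 0.0527/(1+0.0527) ≈ 0.05.

P(S) = 0.05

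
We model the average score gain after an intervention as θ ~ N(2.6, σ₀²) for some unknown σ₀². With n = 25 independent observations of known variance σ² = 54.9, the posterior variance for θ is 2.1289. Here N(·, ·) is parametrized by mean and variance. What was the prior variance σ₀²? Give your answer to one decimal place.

Posterior precision equals prior precision plus data precision: 1/σ_n² = 1/σ₀² + n/σ².
So 1/σ₀² = 1/2.1289 − 25/54.9 = 0.469726 − 0.455373 = 0.014353.
Hence σ₀² = 1/0.014353 ≈ 69.7.

σ₀² = 69.7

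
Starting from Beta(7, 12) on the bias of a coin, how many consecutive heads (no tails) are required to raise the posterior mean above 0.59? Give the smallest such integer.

k = 11

After k heads and 0 tails the posterior is Beta(7+k, 12), with mean (7+k)/(7+12+k).
Set (7+k)/(19+k) > 0.59 and solve: k > (0.59·19 − 7)/(1 − 0.59) = 10.268.
The smallest integer exceeding 10.268 is 11, and checking k=11: (18)/(30) = 0.6000 > 0.59.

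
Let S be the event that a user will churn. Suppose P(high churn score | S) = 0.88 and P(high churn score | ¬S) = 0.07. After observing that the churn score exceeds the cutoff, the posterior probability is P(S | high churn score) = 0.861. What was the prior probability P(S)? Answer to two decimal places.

In odds form, posterior odds = prior odds × likelihood ratio, so prior odds = posterior odds ÷ LR.
Posterior odds = 0.861/(1−0.861) = 6.1942. LR = 0.88/0.07 = 12.5714.
Prior odds = 6.1942/12.5714 = 0.4927, so P(S) = 0.4927/(1+0.4927) ≈ 0.33.

P(S) = 0.33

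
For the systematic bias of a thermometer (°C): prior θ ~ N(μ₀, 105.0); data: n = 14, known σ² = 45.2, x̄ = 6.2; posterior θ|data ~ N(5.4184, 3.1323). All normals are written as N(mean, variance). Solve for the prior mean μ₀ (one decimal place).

μ₀ = -20.0

The posterior mean is a precision-weighted average: μ_n = (τ₀μ₀ + τ_data·x̄)/(τ₀+τ_data), with τ₀=1/σ₀² and τ_data=n/σ².
Here τ₀ = 1/105.0 = 0.009524 and τ_data = 14/45.2 = 0.309735, so τ_n = 0.319259.
Rearranging for μ₀: μ₀ = (μ_n·τ_n − τ_data·x̄)/τ₀ = (5.4184·0.319259 − 0.309735·6.2) / 0.009524 = -0.190484/0.009524 ≈ -20.0.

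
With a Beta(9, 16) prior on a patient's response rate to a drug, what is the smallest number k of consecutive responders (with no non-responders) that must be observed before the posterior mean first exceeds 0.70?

k = 29

After k responders and 0 non-responders the posterior is Beta(9+k, 16), with mean (9+k)/(9+16+k).
Set (9+k)/(25+k) > 0.70 and solve: k > (0.70·25 − 9)/(1 − 0.70) = 28.333.
The smallest integer exceeding 28.333 is 29.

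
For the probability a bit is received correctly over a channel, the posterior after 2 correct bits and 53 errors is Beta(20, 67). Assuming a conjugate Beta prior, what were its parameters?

Beta is conjugate to the binomial likelihood: posterior = Beta(α+s, β+f).
So α = 20 − 2 = 18 and β = 67 − 53 = 14.

Beta(18, 14)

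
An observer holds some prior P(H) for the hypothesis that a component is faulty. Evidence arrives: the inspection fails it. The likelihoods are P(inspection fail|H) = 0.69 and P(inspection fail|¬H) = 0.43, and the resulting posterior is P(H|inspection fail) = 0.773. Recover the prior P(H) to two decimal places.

In odds form, posterior odds = prior odds × likelihood ratio, so prior odds = posterior odds ÷ LR.
Posterior odds = 0.773/(1−0.773) = 3.4053. LR = 0.69/0.43 = 1.6047.
Prior odds = 3.4053/1.6047 = 2.1221, so P(H) = 2.1221/(1+2.1221) ≈ 0.68.

P(H) = 0.68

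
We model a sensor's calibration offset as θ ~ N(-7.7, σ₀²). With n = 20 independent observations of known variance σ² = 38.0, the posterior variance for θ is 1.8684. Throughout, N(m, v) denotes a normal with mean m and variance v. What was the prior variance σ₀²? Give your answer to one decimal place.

σ₀² = 112.3

For the Normal–Normal model with known σ², precisions add: τ_n = τ₀ + n/σ².
So 1/σ₀² = 1/1.8684 − 20/38.0 = 0.535217 − 0.526316 = 0.008901.
Hence σ₀² = 1/0.008901 ≈ 112.3.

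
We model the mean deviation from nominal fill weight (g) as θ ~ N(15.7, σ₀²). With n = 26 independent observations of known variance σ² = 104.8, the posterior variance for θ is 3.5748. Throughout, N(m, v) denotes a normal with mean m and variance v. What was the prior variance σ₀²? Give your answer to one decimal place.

For the Normal–Normal model with known σ², precisions add: τ_n = τ₀ + n/σ².
So 1/σ₀² = 1/3.5748 − 26/104.8 = 0.279736 − 0.248092 = 0.031644.
Hence σ₀² = 1/0.031644 ≈ 31.6.

σ₀² = 31.6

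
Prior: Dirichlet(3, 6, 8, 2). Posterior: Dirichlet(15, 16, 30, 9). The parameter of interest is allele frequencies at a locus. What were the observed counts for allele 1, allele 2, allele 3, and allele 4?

counts (12, 10, 22, 7)

For a Dirichlet(α) prior with multinomial counts c, the posterior is Dirichlet(α + c) componentwise.
Counts are posterior − prior componentwise: 15−3=12, 16−6=10, 30−8=22, 9−2=7.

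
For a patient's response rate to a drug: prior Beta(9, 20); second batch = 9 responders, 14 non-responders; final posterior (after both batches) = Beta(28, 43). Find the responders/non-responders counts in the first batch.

10 responders and 9 non-responders

Sequential conjugate updates are equivalent to a single update on the pooled data, so total successes = posterior α − prior α and total failures = posterior β − prior β.
Total across both batches: 28−9=19 responders, 43−20=23 non-responders.
Subtract the second batch: 19−9=10 responders and 23−14=9 non-responders.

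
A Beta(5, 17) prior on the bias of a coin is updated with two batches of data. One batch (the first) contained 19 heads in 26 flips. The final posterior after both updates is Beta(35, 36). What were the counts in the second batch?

11 heads and 12 tails

Because Beta–binomial updating is additive in the counts, the combined data contributed (α_post−α_prior, β_post−β_prior) successes and failures.
Total across both batches: 35−5=30 heads, 36−17=19 tails.
Subtract the first batch: 30−19=11 heads and 19−7=12 tails.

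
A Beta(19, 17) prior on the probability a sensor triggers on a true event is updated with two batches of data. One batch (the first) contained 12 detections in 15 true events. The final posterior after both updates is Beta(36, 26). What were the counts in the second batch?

Sequential conjugate updates are equivalent to a single update on the pooled data, so total successes = posterior α − prior α and total failures = posterior β − prior β.
Total across both batches: 36−19=17 detections, 26−17=9 misses.
Subtract the first batch: 17−12=5 detections and 9−3=6 misses.

5 detections and 6 misses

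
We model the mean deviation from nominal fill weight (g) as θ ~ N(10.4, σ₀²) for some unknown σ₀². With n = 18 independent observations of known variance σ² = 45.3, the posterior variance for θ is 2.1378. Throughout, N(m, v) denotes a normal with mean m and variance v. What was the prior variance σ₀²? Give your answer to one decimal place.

σ₀² = 14.2

For the Normal–Normal model with known σ², precisions add: τ_n = τ₀ + n/σ².
So 1/σ₀² = 1/2.1378 − 18/45.3 = 0.467771 − 0.397351 = 0.070420.
Hence σ₀² = 1/0.070420 ≈ 14.2.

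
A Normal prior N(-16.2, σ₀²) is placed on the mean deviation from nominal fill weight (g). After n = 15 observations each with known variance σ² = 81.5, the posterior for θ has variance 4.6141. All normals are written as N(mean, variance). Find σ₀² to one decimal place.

For the Normal–Normal model with known σ², precisions add: τ_n = τ₀ + n/σ².
So 1/σ₀² = 1/4.6141 − 15/81.5 = 0.216727 − 0.184049 = 0.032678.
Hence σ₀² = 1/0.032678 ≈ 30.6.

σ₀² = 30.6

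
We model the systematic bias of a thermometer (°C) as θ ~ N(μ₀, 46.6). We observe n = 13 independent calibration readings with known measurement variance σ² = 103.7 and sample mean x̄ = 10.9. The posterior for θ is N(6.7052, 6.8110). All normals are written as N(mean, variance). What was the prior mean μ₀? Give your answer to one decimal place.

μ₀ = -17.8

With known observation variance, the Normal–Normal posterior has precision τ_n = τ₀ + n/σ² and mean μ_n = (τ₀μ₀ + (n/σ²)x̄)/τ_n.
Here τ₀ = 1/46.6 = 0.021459 and τ_data = 13/103.7 = 0.125362, so τ_n = 0.146821.
Rearranging for μ₀: μ₀ = (μ_n·τ_n − τ_data·x̄)/τ₀ = (6.7052·0.146821 − 0.125362·10.9) / 0.021459 = -0.381982/0.021459 ≈ -17.8.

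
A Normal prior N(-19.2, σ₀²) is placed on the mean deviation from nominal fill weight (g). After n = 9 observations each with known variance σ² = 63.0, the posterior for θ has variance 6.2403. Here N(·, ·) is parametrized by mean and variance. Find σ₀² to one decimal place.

σ₀² = 57.5

Posterior precision equals prior precision plus data precision: 1/σ_n² = 1/σ₀² + n/σ².
So 1/σ₀² = 1/6.2403 − 9/63.0 = 0.160249 − 0.142857 = 0.017392.
Hence σ₀² = 1/0.017392 ≈ 57.5.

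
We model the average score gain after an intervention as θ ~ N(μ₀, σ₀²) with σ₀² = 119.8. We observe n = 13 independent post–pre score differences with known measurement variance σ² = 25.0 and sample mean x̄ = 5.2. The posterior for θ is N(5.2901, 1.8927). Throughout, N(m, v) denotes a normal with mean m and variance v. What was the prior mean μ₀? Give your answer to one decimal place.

μ₀ = 10.9

The posterior mean is a precision-weighted average: μ_n = (τ₀μ₀ + τ_data·x̄)/(τ₀+τ_data), with τ₀=1/σ₀² and τ_data=n/σ².
Here τ₀ = 1/119.8 = 0.008347 and τ_data = 13/25.0 = 0.520000, so τ_n = 0.528347.
Rearranging for μ₀: μ₀ = (μ_n·τ_n − τ_data·x̄)/τ₀ = (5.2901·0.528347 − 0.520000·5.2) / 0.008347 = 0.091008/0.008347 ≈ 10.9.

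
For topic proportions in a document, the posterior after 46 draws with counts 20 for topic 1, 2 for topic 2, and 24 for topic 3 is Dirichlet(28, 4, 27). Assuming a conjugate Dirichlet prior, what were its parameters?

For a Dirichlet(α) prior with multinomial counts c, the posterior is Dirichlet(α + c) componentwise.
Subtract each count from the matching posterior parameter: 28−20=8, 4−2=2, 27−24=3.

Dirichlet(8, 2, 3)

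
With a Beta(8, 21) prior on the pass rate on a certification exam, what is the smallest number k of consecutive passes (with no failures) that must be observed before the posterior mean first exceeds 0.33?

k = 3

After k passes and 0 failures the posterior is Beta(8+k, 21), with mean (8+k)/(8+21+k).
Set (8+k)/(29+k) > 0.33 and solve: k > (0.33·29 − 8)/(1 − 0.33) = 2.343.
The smallest integer exceeding 2.343 is 3.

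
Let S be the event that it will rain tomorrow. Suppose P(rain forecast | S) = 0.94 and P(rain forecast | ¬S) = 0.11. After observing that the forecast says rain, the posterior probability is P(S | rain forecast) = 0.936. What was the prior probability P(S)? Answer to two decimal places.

P(S) = 0.63

Bayes' rule in odds form gives O(S|E) = O(S)·[P(E|S)/P(E|¬S)], hence O(S) = O(S|E)/LR.
Posterior odds = 0.936/(1−0.936) = 14.6250. LR = 0.94/0.11 = 8.5455.
Prior odds = 14.6250/8.5455 = 1.7114, so P(S) = 1.7114/(1+1.7114) ≈ 0.63.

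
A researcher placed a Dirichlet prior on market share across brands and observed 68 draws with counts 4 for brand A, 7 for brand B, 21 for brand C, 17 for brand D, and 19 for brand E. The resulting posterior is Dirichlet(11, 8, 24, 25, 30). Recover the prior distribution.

Dirichlet(7, 1, 3, 8, 11)

For a Dirichlet(α) prior with multinomial counts c, the posterior is Dirichlet(α + c) componentwise.
Subtract each count from the matching posterior parameter: 11−4=7, 8−7=1, 24−21=3, 25−17=8, 30−19=11.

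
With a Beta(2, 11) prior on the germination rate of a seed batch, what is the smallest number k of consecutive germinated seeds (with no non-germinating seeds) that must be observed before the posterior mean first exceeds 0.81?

k = 45

After k germinated seeds and 0 non-germinating seeds the posterior is Beta(2+k, 11), with mean (2+k)/(2+11+k).
Set (2+k)/(13+k) > 0.81 and solve: k > (0.81·13 − 2)/(1 − 0.81) = 44.895.
The smallest integer exceeding 44.895 is 45, and checking k=45: (47)/(58) = 0.8103 > 0.81.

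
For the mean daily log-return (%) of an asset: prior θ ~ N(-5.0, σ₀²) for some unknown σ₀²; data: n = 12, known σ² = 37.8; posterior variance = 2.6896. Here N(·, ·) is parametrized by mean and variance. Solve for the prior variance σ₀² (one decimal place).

σ₀² = 18.4

For the Normal–Normal model with known σ², precisions add: τ_n = τ₀ + n/σ².
So 1/σ₀² = 1/2.6896 − 12/37.8 = 0.371802 − 0.317460 = 0.054342.
Hence σ₀² = 1/0.054342 ≈ 18.4.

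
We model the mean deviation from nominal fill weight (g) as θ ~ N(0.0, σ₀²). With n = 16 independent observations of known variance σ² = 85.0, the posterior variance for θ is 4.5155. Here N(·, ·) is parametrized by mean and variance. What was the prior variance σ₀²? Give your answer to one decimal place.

For the Normal–Normal model with known σ², precisions add: τ_n = τ₀ + n/σ².
So 1/σ₀² = 1/4.5155 − 16/85.0 = 0.221459 − 0.188235 = 0.033224.
Hence σ₀² = 1/0.033224 ≈ 30.1.

σ₀² = 30.1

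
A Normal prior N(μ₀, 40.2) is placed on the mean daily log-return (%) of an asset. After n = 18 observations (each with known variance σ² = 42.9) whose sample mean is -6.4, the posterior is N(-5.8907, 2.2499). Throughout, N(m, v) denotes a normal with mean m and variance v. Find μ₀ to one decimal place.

μ₀ = 2.7

The posterior mean is a precision-weighted average: μ_n = (τ₀μ₀ + τ_data·x̄)/(τ₀+τ_data), with τ₀=1/σ₀² and τ_data=n/σ².
Here τ₀ = 1/40.2 = 0.024876 and τ_data = 18/42.9 = 0.419580, so τ_n = 0.444456.
Rearranging for μ₀: μ₀ = (μ_n·τ_n − τ_data·x̄)/τ₀ = (-5.8907·0.444456 − 0.419580·-6.4) / 0.024876 = 0.067155/0.024876 ≈ 2.7.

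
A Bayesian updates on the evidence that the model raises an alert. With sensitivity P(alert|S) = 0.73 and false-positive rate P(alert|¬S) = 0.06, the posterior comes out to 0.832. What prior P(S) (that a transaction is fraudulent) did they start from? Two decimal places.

Bayes' rule in odds form gives O(S|E) = O(S)·[P(E|S)/P(E|¬S)], hence O(S) = O(S|E)/LR.
Posterior odds = 0.832/(1−0.832) = 4.9524. LR = 0.73/0.06 = 12.1667.
Prior odds = 4.9524/12.1667 = 0.4070, so P(S) = 0.4070/(1+0.4070) ≈ 0.29.

P(S) = 0.29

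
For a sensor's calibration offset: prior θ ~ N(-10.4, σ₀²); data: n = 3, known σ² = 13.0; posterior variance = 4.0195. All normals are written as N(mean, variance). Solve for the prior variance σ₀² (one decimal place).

For the Normal–Normal model with known σ², precisions add: τ_n = τ₀ + n/σ².
So 1/σ₀² = 1/4.0195 − 3/13.0 = 0.248787 − 0.230769 = 0.018018.
Hence σ₀² = 1/0.018018 ≈ 55.5.

σ₀² = 55.5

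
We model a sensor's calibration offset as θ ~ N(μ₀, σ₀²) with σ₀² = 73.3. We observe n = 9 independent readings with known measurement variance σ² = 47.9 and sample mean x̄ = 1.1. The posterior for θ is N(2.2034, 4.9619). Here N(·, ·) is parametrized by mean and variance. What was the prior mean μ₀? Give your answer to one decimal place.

μ₀ = 17.4

The posterior mean is a precision-weighted average: μ_n = (τ₀μ₀ + τ_data·x̄)/(τ₀+τ_data), with τ₀=1/σ₀² and τ_data=n/σ².
Here τ₀ = 1/73.3 = 0.013643 and τ_data = 9/47.9 = 0.187891, so τ_n = 0.201534.
Rearranging for μ₀: μ₀ = (μ_n·τ_n − τ_data·x̄)/τ₀ = (2.2034·0.201534 − 0.187891·1.1) / 0.013643 = 0.237380/0.013643 ≈ 17.4.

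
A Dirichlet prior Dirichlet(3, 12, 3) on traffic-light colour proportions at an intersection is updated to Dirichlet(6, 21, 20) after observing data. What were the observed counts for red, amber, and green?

counts (3, 9, 17)

For a Dirichlet(α) prior with multinomial counts c, the posterior is Dirichlet(α + c) componentwise.
Counts are posterior − prior componentwise: 6−3=3, 21−12=9, 20−3=17.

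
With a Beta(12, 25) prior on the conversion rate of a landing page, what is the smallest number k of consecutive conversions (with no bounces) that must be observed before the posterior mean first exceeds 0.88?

After k conversions and 0 bounces the posterior is Beta(12+k, 25), with mean (12+k)/(12+25+k).
Set (12+k)/(37+k) > 0.88 and solve: k > (0.88·37 − 12)/(1 − 0.88) = 171.333.
The smallest integer exceeding 171.333 is 172, and checking k=172: (184)/(209) = 0.8804 > 0.88.

k = 172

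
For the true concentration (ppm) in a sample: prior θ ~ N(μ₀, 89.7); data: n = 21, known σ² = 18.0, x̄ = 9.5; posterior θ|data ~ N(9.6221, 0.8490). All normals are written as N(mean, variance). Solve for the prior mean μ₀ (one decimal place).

With known observation variance, the Normal–Normal posterior has precision τ_n = τ₀ + n/σ² and mean μ_n = (τ₀μ₀ + (n/σ²)x̄)/τ_n.
Here τ₀ = 1/89.7 = 0.011148 and τ_data = 21/18.0 = 1.166667, so τ_n = 1.177815.
Rearranging for μ₀: μ₀ = (μ_n·τ_n − τ_data·x̄)/τ₀ = (9.6221·1.177815 − 1.166667·9.5) / 0.011148 = 0.249717/0.011148 ≈ 22.4.

μ₀ = 22.4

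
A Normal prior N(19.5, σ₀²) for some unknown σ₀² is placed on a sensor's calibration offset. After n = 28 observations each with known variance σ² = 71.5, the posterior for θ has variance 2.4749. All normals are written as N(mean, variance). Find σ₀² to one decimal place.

σ₀² = 80.3

For the Normal–Normal model with known σ², precisions add: τ_n = τ₀ + n/σ².
So 1/σ₀² = 1/2.4749 − 28/71.5 = 0.404057 − 0.391608 = 0.012449.
Hence σ₀² = 1/0.012449 ≈ 80.3.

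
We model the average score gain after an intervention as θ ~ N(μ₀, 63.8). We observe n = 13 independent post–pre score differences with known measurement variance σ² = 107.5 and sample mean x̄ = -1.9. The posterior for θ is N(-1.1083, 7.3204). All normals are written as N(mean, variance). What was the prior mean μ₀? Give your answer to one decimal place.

With known observation variance, the Normal–Normal posterior has precision τ_n = τ₀ + n/σ² and mean μ_n = (τ₀μ₀ + (n/σ²)x̄)/τ_n.
Here τ₀ = 1/63.8 = 0.015674 and τ_data = 13/107.5 = 0.120930, so τ_n = 0.136604.
Rearranging for μ₀: μ₀ = (μ_n·τ_n − τ_data·x̄)/τ₀ = (-1.1083·0.136604 − 0.120930·-1.9) / 0.015674 = 0.078369/0.015674 ≈ 5.0.

μ₀ = 5.0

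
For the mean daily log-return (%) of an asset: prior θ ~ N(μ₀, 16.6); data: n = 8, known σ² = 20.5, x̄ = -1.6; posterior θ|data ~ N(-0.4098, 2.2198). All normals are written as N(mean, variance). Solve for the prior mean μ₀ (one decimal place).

The posterior mean is a precision-weighted average: μ_n = (τ₀μ₀ + τ_data·x̄)/(τ₀+τ_data), with τ₀=1/σ₀² and τ_data=n/σ².
Here τ₀ = 1/16.6 = 0.060241 and τ_data = 8/20.5 = 0.390244, so τ_n = 0.450485.
Rearranging for μ₀: μ₀ = (μ_n·τ_n − τ_data·x̄)/τ₀ = (-0.4098·0.450485 − 0.390244·-1.6) / 0.060241 = 0.439782/0.060241 ≈ 7.3.

μ₀ = 7.3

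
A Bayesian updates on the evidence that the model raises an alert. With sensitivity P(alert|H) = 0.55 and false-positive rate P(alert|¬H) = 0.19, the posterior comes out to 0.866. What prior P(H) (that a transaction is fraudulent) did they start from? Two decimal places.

Bayes' rule in odds form gives O(H|E) = O(H)·[P(E|H)/P(E|¬H)], hence O(H) = O(H|E)/LR.
Posterior odds = 0.866/(1−0.866) = 6.4627. LR = 0.55/0.19 = 2.8947.
Prior odds = 6.4627/2.8947 = 2.2326, so P(H) = 2.2326/(1+2.2326) ≈ 0.69.

P(H) = 0.69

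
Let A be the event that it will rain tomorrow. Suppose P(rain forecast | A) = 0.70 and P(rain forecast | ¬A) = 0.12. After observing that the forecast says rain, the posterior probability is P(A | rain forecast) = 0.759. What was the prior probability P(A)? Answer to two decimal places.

In odds form, posterior odds = prior odds × likelihood ratio, so prior odds = posterior odds ÷ LR.
Posterior odds = 0.759/(1−0.759) = 3.1494. LR = 0.70/0.12 = 5.8333.
Prior odds = 3.1494/5.8333 = 0.5399, so P(A) = 0.5399/(1+0.5399) ≈ 0.35.

P(A) = 0.35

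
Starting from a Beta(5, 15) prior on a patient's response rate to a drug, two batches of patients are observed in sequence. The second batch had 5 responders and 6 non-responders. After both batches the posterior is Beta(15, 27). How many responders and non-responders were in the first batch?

5 responders and 6 non-responders

Because Beta–binomial updating is additive in the counts, the combined data contributed (α_post−α_prior, β_post−β_prior) successes and failures.
Total across both batches: 15−5=10 responders, 27−15=12 non-responders.
Subtract the second batch: 10−5=5 responders and 12−6=6 non-responders.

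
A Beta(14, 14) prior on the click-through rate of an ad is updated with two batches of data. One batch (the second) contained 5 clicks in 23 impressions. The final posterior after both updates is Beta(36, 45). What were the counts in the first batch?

Because Beta–binomial updating is additive in the counts, the combined data contributed (α_post−α_prior, β_post−β_prior) successes and failures.
Total across both batches: 36−14=22 clicks, 45−14=31 non-clicks.
Subtract the second batch: 22−5=17 clicks and 31−18=13 non-clicks.

17 clicks and 13 non-clicks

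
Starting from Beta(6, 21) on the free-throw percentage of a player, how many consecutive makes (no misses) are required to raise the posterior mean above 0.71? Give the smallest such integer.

k = 46

After k makes and 0 misses the posterior is Beta(6+k, 21), with mean (6+k)/(6+21+k).
Set (6+k)/(27+k) > 0.71 and solve: k > (0.71·27 − 6)/(1 − 0.71) = 45.414.
The smallest integer exceeding 45.414 is 46, and checking k=46: (52)/(73) = 0.7123 > 0.71.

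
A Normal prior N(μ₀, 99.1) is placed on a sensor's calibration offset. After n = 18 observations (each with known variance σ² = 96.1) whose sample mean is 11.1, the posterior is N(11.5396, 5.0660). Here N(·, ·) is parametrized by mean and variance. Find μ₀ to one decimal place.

The posterior mean is a precision-weighted average: μ_n = (τ₀μ₀ + τ_data·x̄)/(τ₀+τ_data), with τ₀=1/σ₀² and τ_data=n/σ².
Here τ₀ = 1/99.1 = 0.010091 and τ_data = 18/96.1 = 0.187305, so τ_n = 0.197396.
Rearranging for μ₀: μ₀ = (μ_n·τ_n − τ_data·x̄)/τ₀ = (11.5396·0.197396 − 0.187305·11.1) / 0.010091 = 0.198785/0.010091 ≈ 19.7.

μ₀ = 19.7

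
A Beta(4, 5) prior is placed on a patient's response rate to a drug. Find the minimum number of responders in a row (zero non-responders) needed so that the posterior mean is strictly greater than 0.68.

k = 7

After k responders and 0 non-responders the posterior is Beta(4+k, 5), with mean (4+k)/(4+5+k).
Set (4+k)/(9+k) > 0.68 and solve: k > (0.68·9 − 4)/(1 − 0.68) = 6.625.
The smallest integer exceeding 6.625 is 7.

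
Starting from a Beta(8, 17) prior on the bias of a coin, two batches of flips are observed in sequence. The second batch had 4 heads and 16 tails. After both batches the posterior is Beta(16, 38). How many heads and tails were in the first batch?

Because Beta–binomial updating is additive in the counts, the combined data contributed (α_post−α_prior, β_post−β_prior) successes and failures.
Total across both batches: 16−8=8 heads, 38−17=21 tails.
Subtract the second batch: 8−4=4 heads and 21−16=5 tails.

4 heads and 5 tails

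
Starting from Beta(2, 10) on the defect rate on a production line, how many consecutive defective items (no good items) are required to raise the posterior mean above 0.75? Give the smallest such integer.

k = 29

After k defective items and 0 good items the posterior is Beta(2+k, 10), with mean (2+k)/(2+10+k).
Set (2+k)/(12+k) > 0.75 and solve: k > (0.75·12 − 2)/(1 − 0.75) = 28.000.
The smallest integer exceeding 28.000 is 29, and checking k=29: (31)/(41) = 0.7561 > 0.75.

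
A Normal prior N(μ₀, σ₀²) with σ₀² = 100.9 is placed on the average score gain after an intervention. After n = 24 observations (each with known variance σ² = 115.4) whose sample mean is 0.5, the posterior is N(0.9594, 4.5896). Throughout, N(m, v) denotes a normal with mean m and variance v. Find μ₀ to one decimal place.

With known observation variance, the Normal–Normal posterior has precision τ_n = τ₀ + n/σ² and mean μ_n = (τ₀μ₀ + (n/σ²)x̄)/τ_n.
Here τ₀ = 1/100.9 = 0.009911 and τ_data = 24/115.4 = 0.207972, so τ_n = 0.217883.
Rearranging for μ₀: μ₀ = (μ_n·τ_n − τ_data·x̄)/τ₀ = (0.9594·0.217883 − 0.207972·0.5) / 0.009911 = 0.105051/0.009911 ≈ 10.6.

μ₀ = 10.6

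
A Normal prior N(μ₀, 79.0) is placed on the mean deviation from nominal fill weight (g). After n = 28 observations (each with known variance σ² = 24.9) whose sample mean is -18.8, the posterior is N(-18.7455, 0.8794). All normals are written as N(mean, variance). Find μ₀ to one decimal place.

The posterior mean is a precision-weighted average: μ_n = (τ₀μ₀ + τ_data·x̄)/(τ₀+τ_data), with τ₀=1/σ₀² and τ_data=n/σ².
Here τ₀ = 1/79.0 = 0.012658 and τ_data = 28/24.9 = 1.124498, so τ_n = 1.137156.
Rearranging for μ₀: μ₀ = (μ_n·τ_n − τ_data·x̄)/τ₀ = (-18.7455·1.137156 − 1.124498·-18.8) / 0.012658 = -0.175995/0.012658 ≈ -13.9.

μ₀ = -13.9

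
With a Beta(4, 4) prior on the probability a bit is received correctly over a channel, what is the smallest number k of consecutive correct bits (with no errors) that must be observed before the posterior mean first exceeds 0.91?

k = 37

After k correct bits and 0 errors the posterior is Beta(4+k, 4), with mean (4+k)/(4+4+k).
Set (4+k)/(8+k) > 0.91 and solve: k > (0.91·8 − 4)/(1 − 0.91) = 36.444.
The smallest integer exceeding 36.444 is 37, and checking k=37: (41)/(45) = 0.9111 > 0.91.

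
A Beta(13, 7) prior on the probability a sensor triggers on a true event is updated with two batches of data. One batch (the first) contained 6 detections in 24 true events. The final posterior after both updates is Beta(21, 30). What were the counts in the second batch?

Because Beta–binomial updating is additive in the counts, the combined data contributed (α_post−α_prior, β_post−β_prior) successes and failures.
Total across both batches: 21−13=8 detections, 30−7=23 misses.
Subtract the first batch: 8−6=2 detections and 23−18=5 misses.

2 detections and 5 misses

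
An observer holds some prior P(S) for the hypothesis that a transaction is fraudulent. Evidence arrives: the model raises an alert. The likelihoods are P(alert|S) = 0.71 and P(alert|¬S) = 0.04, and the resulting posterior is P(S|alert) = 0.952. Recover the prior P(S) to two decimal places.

Bayes' rule in odds form gives O(S|E) = O(S)·[P(E|S)/P(E|¬S)], hence O(S) = O(S|E)/LR.
Posterior odds = 0.952/(1−0.952) = 19.8333. LR = 0.71/0.04 = 17.7500.
Prior odds = 19.8333/17.7500 = 1.1174, so P(S) = 1.1174/(1+1.1174) ≈ 0.53.

P(S) = 0.53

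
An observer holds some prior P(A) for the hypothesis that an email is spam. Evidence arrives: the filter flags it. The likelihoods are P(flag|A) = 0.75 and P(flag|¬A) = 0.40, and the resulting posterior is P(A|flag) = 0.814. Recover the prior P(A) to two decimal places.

Bayes' rule in odds form gives O(A|E) = O(A)·[P(E|A)/P(E|¬A)], hence O(A) = O(A|E)/LR.
Posterior odds = 0.814/(1−0.814) = 4.3763. LR = 0.75/0.40 = 1.8750.
Prior odds = 4.3763/1.8750 = 2.3340, so P(A) = 2.3340/(1+2.3340) ≈ 0.70.

P(A) = 0.70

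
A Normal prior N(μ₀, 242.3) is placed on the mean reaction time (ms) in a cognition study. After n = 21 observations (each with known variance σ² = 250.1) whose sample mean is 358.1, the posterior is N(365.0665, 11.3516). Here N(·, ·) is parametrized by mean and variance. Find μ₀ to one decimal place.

The posterior mean is a precision-weighted average: μ_n = (τ₀μ₀ + τ_data·x̄)/(τ₀+τ_data), with τ₀=1/σ₀² and τ_data=n/σ².
Here τ₀ = 1/242.3 = 0.004127 and τ_data = 21/250.1 = 0.083966, so τ_n = 0.088093.
Rearranging for μ₀: μ₀ = (μ_n·τ_n − τ_data·x̄)/τ₀ = (365.0665·0.088093 − 0.083966·358.1) / 0.004127 = 2.091579/0.004127 ≈ 506.8.

μ₀ = 506.8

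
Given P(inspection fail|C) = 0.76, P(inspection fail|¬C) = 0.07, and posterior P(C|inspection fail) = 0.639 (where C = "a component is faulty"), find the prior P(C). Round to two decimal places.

P(C) = 0.14

Bayes' rule in odds form gives O(C|E) = O(C)·[P(E|C)/P(E|¬C)], hence O(C) = O(C|E)/LR.
Posterior odds = 0.639/(1−0.639) = 1.7701. LR = 0.76/0.07 = 10.8571.
Prior odds = 1.7701/10.8571 = 0.1630, so P(C) = 0.1630/(1+0.1630) ≈ 0.14.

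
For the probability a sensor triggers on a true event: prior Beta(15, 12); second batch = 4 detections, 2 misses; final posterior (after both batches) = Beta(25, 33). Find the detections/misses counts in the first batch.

6 detections and 19 misses

Because Beta–binomial updating is additive in the counts, the combined data contributed (α_post−α_prior, β_post−β_prior) successes and failures.
Total across both batches: 25−15=10 detections, 33−12=21 misses.
Subtract the second batch: 10−4=6 detections and 21−2=19 misses.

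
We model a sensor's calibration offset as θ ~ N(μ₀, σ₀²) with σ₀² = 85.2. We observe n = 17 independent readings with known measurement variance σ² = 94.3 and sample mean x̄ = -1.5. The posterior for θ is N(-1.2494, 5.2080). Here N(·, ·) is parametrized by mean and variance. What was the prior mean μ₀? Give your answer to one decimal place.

With known observation variance, the Normal–Normal posterior has precision τ_n = τ₀ + n/σ² and mean μ_n = (τ₀μ₀ + (n/σ²)x̄)/τ_n.
Here τ₀ = 1/85.2 = 0.011737 and τ_data = 17/94.3 = 0.180276, so τ_n = 0.192013.
Rearranging for μ₀: μ₀ = (μ_n·τ_n − τ_data·x̄)/τ₀ = (-1.2494·0.192013 − 0.180276·-1.5) / 0.011737 = 0.030513/0.011737 ≈ 2.6.

μ₀ = 2.6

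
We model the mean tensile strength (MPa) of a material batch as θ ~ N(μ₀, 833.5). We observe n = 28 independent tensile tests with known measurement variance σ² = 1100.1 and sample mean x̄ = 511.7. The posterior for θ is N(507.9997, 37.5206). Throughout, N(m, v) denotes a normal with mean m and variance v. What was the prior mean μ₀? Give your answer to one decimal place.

μ₀ = 429.5

The posterior mean is a precision-weighted average: μ_n = (τ₀μ₀ + τ_data·x̄)/(τ₀+τ_data), with τ₀=1/σ₀² and τ_data=n/σ².
Here τ₀ = 1/833.5 = 0.001200 and τ_data = 28/1100.1 = 0.025452, so τ_n = 0.026652.
Rearranging for μ₀: μ₀ = (μ_n·τ_n − τ_data·x̄)/τ₀ = (507.9997·0.026652 − 0.025452·511.7) / 0.001200 = 0.515420/0.001200 ≈ 429.5.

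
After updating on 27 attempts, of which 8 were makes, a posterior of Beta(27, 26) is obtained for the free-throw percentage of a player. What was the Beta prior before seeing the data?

Beta(19, 7)

Beta is conjugate to the binomial likelihood: posterior = Beta(a+s, b+f).
So a = 27 − 8 = 19 and b = 26 − 19 = 7.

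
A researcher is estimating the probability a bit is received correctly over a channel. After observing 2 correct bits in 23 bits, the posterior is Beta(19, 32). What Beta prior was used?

A Beta(a, b) prior with s successes and f failures in binomial data gives a Beta(a+s, b+f) posterior.
So a = 19 − 2 = 17 and b = 32 − 21 = 11.

Beta(17, 11)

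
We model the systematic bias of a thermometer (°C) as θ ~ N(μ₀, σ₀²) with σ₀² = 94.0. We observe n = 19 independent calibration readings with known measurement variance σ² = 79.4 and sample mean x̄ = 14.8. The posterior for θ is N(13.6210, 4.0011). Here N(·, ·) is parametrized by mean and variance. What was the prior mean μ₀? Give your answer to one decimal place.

With known observation variance, the Normal–Normal posterior has precision τ_n = τ₀ + n/σ² and mean μ_n = (τ₀μ₀ + (n/σ²)x̄)/τ_n.
Here τ₀ = 1/94.0 = 0.010638 and τ_data = 19/79.4 = 0.239295, so τ_n = 0.249933.
Rearranging for μ₀: μ₀ = (μ_n·τ_n − τ_data·x̄)/τ₀ = (13.6210·0.249933 − 0.239295·14.8) / 0.010638 = -0.137229/0.010638 ≈ -12.9.

μ₀ = -12.9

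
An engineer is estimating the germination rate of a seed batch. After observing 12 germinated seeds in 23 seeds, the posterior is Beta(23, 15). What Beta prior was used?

Beta is conjugate to the binomial likelihood: posterior = Beta(α+s, β+f).
Subtract the data counts: 23−12=11, 15−11=4.

Beta(11, 4)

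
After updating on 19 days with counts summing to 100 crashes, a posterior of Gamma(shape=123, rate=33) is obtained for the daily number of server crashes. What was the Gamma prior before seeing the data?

A Gamma(α, β) prior (rate parametrization) on a Poisson rate with n observations summing to S gives posterior Gamma(α+S, β+n).
So α = 123 − 100 = 23 and β = 33 − 19 = 14.

Gamma(shape=23, rate=14)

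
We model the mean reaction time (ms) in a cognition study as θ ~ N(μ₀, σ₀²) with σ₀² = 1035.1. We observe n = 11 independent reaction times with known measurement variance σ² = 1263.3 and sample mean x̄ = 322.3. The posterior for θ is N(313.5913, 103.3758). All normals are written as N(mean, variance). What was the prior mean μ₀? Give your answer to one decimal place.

The posterior mean is a precision-weighted average: μ_n = (τ₀μ₀ + τ_data·x̄)/(τ₀+τ_data), with τ₀=1/σ₀² and τ_data=n/σ².
Here τ₀ = 1/1035.1 = 0.000966 and τ_data = 11/1263.3 = 0.008707, so τ_n = 0.009673.
Rearranging for μ₀: μ₀ = (μ_n·τ_n − τ_data·x̄)/τ₀ = (313.5913·0.009673 − 0.008707·322.3) / 0.000966 = 0.227103/0.000966 ≈ 235.1.

μ₀ = 235.1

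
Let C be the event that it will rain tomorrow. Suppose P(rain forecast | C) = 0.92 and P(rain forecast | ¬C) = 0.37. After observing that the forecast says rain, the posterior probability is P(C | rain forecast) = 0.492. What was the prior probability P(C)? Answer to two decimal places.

Bayes' rule in odds form gives O(C|E) = O(C)·[P(E|C)/P(E|¬C)], hence O(C) = O(C|E)/LR.
Posterior odds = 0.492/(1−0.492) = 0.9685. LR = 0.92/0.37 = 2.4865.
Prior odds = 0.9685/2.4865 = 0.3895, so P(C) = 0.3895/(1+0.3895) ≈ 0.28.

P(C) = 0.28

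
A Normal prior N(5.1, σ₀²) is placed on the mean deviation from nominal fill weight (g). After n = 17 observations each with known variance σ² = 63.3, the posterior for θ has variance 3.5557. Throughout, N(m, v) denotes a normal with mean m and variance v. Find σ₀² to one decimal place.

σ₀² = 78.9

For the Normal–Normal model with known σ², precisions add: τ_n = τ₀ + n/σ².
So 1/σ₀² = 1/3.5557 − 17/63.3 = 0.281239 − 0.268562 = 0.012677.
Hence σ₀² = 1/0.012677 ≈ 78.9.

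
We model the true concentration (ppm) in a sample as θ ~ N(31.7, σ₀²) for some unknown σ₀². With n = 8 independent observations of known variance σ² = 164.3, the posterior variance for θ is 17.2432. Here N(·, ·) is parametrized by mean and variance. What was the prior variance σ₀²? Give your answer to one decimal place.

σ₀² = 107.5

For the Normal–Normal model with known σ², precisions add: τ_n = τ₀ + n/σ².
So 1/σ₀² = 1/17.2432 − 8/164.3 = 0.057994 − 0.048691 = 0.009303.
Hence σ₀² = 1/0.009303 ≈ 107.5.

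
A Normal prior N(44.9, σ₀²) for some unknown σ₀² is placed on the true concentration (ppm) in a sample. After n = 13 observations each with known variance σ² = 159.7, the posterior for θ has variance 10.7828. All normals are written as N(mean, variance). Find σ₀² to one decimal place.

σ₀² = 88.2

For the Normal–Normal model with known σ², precisions add: τ_n = τ₀ + n/σ².
So 1/σ₀² = 1/10.7828 − 13/159.7 = 0.092740 − 0.081403 = 0.011337.
Hence σ₀² = 1/0.011337 ≈ 88.2.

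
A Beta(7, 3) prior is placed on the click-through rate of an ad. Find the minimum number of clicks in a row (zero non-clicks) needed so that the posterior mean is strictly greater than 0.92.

k = 28

After k clicks and 0 non-clicks the posterior is Beta(7+k, 3), with mean (7+k)/(7+3+k).
Set (7+k)/(10+k) > 0.92 and solve: k > (0.92·10 − 7)/(1 − 0.92) = 27.500.
The smallest integer exceeding 27.500 is 28, and checking k=28: (35)/(38) = 0.9211 > 0.92.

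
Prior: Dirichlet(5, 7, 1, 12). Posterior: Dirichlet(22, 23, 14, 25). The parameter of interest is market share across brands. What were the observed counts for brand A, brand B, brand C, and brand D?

counts (17, 16, 13, 13)

For a Dirichlet(α) prior with multinomial counts c, the posterior is Dirichlet(α + c) componentwise.
Counts are posterior − prior componentwise: 22−5=17, 23−7=16, 14−1=13, 25−12=13.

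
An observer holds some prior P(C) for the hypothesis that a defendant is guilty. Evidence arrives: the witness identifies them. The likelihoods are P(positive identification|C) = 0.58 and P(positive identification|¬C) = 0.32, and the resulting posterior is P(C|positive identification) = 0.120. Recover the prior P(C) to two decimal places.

P(C) = 0.07

Bayes' rule in odds form gives O(C|E) = O(C)·[P(E|C)/P(E|¬C)], hence O(C) = O(C|E)/LR.
Posterior odds = 0.120/(1−0.120) = 0.1364. LR = 0.58/0.32 = 1.8125.
Prior odds = 0.1364/1.8125 = 0.0753, so P(C) = 0.0753/(1+0.0753) ≈ 0.07.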